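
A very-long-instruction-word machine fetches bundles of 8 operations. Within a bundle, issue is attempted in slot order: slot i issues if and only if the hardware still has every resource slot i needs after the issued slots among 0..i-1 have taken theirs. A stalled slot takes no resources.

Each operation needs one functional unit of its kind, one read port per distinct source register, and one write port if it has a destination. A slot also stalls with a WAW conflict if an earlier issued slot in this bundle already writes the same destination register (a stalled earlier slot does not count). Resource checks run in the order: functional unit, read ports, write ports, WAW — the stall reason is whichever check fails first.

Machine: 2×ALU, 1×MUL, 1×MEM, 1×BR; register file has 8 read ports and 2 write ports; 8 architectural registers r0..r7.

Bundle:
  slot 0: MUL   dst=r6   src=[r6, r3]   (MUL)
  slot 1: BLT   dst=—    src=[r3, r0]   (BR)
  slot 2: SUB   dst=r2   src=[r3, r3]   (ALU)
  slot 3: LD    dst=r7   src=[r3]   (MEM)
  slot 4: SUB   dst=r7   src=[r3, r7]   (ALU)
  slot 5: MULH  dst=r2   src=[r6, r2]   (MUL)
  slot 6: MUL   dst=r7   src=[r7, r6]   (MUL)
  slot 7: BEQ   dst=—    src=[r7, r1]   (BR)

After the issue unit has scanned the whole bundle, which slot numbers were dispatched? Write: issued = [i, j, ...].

slot 0 (MUL): ISSUE — free A2,Mu0,Ld1,B1 rp6 wp1
slot 1 (BR): ISSUE — free A2,Mu0,Ld1,B0 rp4 wp1
slot 2 (ALU): ISSUE — free A1,Mu0,Ld1,B0 rp3 wp0
slot 3 (MEM): stall WR_PORT — free A1,Mu0,Ld1,B0 rp3 wp0
slot 4 (ALU): stall WR_PORT — free A1,Mu0,Ld1,B0 rp3 wp0
slot 5 (MUL): stall FU — free A1,Mu0,Ld1,B0 rp3 wp0
slot 6 (MUL): stall FU — free A1,Mu0,Ld1,B0 rp3 wp0
slot 7 (BR): stall FU — free A1,Mu0,Ld1,B0 rp3 wp0

issued = [0, 1, 2]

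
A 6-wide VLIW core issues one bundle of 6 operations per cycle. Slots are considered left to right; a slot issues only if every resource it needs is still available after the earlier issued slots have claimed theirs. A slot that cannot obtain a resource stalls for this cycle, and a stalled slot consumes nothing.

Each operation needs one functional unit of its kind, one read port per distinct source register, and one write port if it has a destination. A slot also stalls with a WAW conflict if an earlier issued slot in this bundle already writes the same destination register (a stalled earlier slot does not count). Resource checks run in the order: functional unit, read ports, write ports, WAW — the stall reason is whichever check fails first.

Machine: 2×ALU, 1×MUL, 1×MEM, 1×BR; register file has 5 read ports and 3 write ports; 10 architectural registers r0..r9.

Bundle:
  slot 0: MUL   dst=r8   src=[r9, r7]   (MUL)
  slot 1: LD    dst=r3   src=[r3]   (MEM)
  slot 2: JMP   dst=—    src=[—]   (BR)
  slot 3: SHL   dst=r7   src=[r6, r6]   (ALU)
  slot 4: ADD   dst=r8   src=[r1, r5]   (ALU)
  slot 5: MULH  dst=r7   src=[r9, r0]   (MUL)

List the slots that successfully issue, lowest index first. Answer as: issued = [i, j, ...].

issued = [0, 1, 2, 3]

#0 MUL src=r9,r7 dispatched  <A:2 Mu:0 Ld:1 B:1 rd:3 wr:2>
#1 MEM src=r3 dispatched  <A:2 Mu:0 Ld:0 B:1 rd:2 wr:1>
#2 BR src=- dispatched  <A:2 Mu:0 Ld:0 B:0 rd:2 wr:1>
#3 ALU src=r6,r6 dispatched  <A:1 Mu:0 Ld:0 B:0 rd:1 wr:0>
#4 ALU src=r1,r5 held:RD_PORT  <A:1 Mu:0 Ld:0 B:0 rd:1 wr:0>
#5 MUL src=r9,r0 held:FU  <A:1 Mu:0 Ld:0 B:0 rd:1 wr:0>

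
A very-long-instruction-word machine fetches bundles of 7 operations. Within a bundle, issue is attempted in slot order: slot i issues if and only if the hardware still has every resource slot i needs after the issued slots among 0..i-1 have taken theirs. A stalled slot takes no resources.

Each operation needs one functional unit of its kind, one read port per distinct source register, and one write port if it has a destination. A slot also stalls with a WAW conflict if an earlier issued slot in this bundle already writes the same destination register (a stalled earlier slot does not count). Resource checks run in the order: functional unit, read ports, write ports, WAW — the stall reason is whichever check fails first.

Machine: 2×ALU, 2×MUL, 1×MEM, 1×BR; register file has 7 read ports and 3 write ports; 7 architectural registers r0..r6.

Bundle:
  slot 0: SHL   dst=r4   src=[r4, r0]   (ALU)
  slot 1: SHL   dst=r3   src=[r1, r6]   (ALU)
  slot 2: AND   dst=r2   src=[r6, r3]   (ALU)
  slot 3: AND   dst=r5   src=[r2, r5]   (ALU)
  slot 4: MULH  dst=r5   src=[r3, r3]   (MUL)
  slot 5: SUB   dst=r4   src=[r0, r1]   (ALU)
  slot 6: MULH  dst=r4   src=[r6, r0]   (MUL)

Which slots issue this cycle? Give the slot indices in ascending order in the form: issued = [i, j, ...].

[0] ALU needs rd=2 wr=1: ok; after: ALU=1 MUL=2 MEM=1 BR=1, R=5, W=2
[1] ALU needs rd=2 wr=1: ok; after: ALU=0 MUL=2 MEM=1 BR=1, R=3, W=1
[2] ALU needs rd=2 wr=1: FU; after: ALU=0 MUL=2 MEM=1 BR=1, R=3, W=1
[3] ALU needs rd=2 wr=1: FU; after: ALU=0 MUL=2 MEM=1 BR=1, R=3, W=1
[4] MUL needs rd=1 wr=1: ok; after: ALU=0 MUL=1 MEM=1 BR=1, R=2, W=0
[5] ALU needs rd=2 wr=1: FU; after: ALU=0 MUL=1 MEM=1 BR=1, R=2, W=0
[6] MUL needs rd=2 wr=1: WR_PORT; after: ALU=0 MUL=1 MEM=1 BR=1, R=2, W=0

issued = [0, 1, 4]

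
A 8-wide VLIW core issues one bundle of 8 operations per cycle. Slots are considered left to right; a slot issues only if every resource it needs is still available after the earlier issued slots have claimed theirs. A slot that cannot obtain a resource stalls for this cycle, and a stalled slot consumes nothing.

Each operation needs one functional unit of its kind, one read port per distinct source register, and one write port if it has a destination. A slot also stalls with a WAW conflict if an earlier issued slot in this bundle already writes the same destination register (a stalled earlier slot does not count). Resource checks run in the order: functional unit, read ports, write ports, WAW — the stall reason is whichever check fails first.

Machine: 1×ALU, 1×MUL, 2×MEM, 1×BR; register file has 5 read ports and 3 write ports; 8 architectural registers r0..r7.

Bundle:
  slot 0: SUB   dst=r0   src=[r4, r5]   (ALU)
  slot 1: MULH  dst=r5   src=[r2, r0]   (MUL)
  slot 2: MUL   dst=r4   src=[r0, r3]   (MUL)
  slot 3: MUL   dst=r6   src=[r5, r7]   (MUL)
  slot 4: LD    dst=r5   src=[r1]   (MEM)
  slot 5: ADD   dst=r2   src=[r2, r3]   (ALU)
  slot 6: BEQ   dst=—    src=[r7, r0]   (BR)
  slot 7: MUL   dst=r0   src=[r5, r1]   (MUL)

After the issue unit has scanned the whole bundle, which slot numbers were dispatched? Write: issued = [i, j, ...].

issued = [0, 1]

(0) want 1×ALU +2rd +1wr — yes → AL0|MU1|ME2|BR1|rd3|wr2
(1) want 1×MUL +2rd +1wr — yes → AL0|MU0|ME2|BR1|rd1|wr1
(2) want 1×MUL +2rd +1wr — FU → AL0|MU0|ME2|BR1|rd1|wr1
(3) want 1×MUL +2rd +1wr — FU → AL0|MU0|ME2|BR1|rd1|wr1
(4) want 1×MEM +1rd +1wr — WAW → AL0|MU0|ME2|BR1|rd1|wr1
(5) want 1×ALU +2rd +1wr — FU → AL0|MU0|ME2|BR1|rd1|wr1
(6) want 1×BR +2rd +0wr — RD_PORT → AL0|MU0|ME2|BR1|rd1|wr1
(7) want 1×MUL +2rd +1wr — FU → AL0|MU0|ME2|BR1|rd1|wr1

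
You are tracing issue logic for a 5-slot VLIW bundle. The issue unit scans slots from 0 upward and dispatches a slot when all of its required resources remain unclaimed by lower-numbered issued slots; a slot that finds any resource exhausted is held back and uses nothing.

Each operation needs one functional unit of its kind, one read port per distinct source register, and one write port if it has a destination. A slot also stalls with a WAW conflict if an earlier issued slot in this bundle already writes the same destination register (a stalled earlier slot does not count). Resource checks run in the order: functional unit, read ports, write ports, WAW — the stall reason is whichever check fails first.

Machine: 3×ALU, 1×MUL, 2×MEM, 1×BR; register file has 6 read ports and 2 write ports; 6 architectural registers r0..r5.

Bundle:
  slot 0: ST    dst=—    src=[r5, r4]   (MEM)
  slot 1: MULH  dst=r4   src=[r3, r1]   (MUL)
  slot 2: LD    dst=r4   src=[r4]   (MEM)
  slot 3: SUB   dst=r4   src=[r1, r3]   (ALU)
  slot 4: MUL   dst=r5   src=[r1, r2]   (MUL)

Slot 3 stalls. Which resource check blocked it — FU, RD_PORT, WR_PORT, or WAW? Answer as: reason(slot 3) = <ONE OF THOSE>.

reason(slot 3) = WAW

#0 MEM src=r5,r4 dispatched  <A:3 Mu:1 Ld:1 B:1 rd:4 wr:2>
#1 MUL src=r3,r1 dispatched  <A:3 Mu:0 Ld:1 B:1 rd:2 wr:1>
#2 MEM src=r4 held:WAW  <A:3 Mu:0 Ld:1 B:1 rd:2 wr:1>
#3 ALU src=r1,r3 held:WAW  <A:3 Mu:0 Ld:1 B:1 rd:2 wr:1>
#4 MUL src=r1,r2 held:FU  <A:3 Mu:0 Ld:1 B:1 rd:2 wr:1>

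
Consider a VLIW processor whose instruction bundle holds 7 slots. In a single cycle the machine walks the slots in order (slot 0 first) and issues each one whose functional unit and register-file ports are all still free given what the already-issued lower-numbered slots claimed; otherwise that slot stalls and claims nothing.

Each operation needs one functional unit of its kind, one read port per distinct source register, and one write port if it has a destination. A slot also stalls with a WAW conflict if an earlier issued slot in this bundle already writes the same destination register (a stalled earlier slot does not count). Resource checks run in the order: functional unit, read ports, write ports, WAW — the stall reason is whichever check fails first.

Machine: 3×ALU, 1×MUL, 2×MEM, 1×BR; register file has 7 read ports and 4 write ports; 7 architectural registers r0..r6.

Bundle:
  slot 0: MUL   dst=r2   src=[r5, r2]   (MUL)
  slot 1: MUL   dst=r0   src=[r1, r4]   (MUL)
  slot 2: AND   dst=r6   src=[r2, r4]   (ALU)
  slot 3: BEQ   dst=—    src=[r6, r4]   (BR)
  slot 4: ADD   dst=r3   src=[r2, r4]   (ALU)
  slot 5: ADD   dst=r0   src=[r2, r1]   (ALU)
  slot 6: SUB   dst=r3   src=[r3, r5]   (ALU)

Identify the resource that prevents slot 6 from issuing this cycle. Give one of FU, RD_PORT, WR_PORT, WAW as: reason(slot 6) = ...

reason(slot 6) = RD_PORT

[0] MUL needs rd=2 wr=1: ok; after: ALU=3 MUL=0 MEM=2 BR=1, R=5, W=3
[1] MUL needs rd=2 wr=1: FU; after: ALU=3 MUL=0 MEM=2 BR=1, R=5, W=3
[2] ALU needs rd=2 wr=1: ok; after: ALU=2 MUL=0 MEM=2 BR=1, R=3, W=2
[3] BR needs rd=2 wr=0: ok; after: ALU=2 MUL=0 MEM=2 BR=0, R=1, W=2
[4] ALU needs rd=2 wr=1: RD_PORT; after: ALU=2 MUL=0 MEM=2 BR=0, R=1, W=2
[5] ALU needs rd=2 wr=1: RD_PORT; after: ALU=2 MUL=0 MEM=2 BR=0, R=1, W=2
[6] ALU needs rd=2 wr=1: RD_PORT; after: ALU=2 MUL=0 MEM=2 BR=0, R=1, W=2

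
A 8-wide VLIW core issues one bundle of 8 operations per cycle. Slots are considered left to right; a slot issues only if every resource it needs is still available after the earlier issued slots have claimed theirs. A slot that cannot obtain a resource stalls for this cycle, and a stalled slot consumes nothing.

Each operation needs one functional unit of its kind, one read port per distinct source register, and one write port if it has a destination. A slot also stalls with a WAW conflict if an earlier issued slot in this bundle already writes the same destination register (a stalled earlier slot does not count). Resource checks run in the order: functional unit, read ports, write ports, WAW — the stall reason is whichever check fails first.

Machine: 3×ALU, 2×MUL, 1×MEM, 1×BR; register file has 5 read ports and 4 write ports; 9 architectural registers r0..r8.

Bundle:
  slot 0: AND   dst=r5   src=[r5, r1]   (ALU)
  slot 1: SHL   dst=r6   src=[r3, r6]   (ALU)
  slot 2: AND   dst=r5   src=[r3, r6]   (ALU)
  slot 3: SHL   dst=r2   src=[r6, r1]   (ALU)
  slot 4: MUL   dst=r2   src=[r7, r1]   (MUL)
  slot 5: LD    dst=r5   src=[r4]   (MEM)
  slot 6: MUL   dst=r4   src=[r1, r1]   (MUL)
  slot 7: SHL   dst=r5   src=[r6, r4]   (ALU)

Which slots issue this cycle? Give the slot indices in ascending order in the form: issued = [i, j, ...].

issued = [0, 1, 6]

[0] ALU needs rd=2 wr=1: ok; after: ALU=2 MUL=2 MEM=1 BR=1, R=3, W=3
[1] ALU needs rd=2 wr=1: ok; after: ALU=1 MUL=2 MEM=1 BR=1, R=1, W=2
[2] ALU needs rd=2 wr=1: RD_PORT; after: ALU=1 MUL=2 MEM=1 BR=1, R=1, W=2
[3] ALU needs rd=2 wr=1: RD_PORT; after: ALU=1 MUL=2 MEM=1 BR=1, R=1, W=2
[4] MUL needs rd=2 wr=1: RD_PORT; after: ALU=1 MUL=2 MEM=1 BR=1, R=1, W=2
[5] MEM needs rd=1 wr=1: WAW; after: ALU=1 MUL=2 MEM=1 BR=1, R=1, W=2
[6] MUL needs rd=1 wr=1: ok; after: ALU=1 MUL=1 MEM=1 BR=1, R=0, W=1
[7] ALU needs rd=2 wr=1: RD_PORT; after: ALU=1 MUL=1 MEM=1 BR=1, R=0, W=1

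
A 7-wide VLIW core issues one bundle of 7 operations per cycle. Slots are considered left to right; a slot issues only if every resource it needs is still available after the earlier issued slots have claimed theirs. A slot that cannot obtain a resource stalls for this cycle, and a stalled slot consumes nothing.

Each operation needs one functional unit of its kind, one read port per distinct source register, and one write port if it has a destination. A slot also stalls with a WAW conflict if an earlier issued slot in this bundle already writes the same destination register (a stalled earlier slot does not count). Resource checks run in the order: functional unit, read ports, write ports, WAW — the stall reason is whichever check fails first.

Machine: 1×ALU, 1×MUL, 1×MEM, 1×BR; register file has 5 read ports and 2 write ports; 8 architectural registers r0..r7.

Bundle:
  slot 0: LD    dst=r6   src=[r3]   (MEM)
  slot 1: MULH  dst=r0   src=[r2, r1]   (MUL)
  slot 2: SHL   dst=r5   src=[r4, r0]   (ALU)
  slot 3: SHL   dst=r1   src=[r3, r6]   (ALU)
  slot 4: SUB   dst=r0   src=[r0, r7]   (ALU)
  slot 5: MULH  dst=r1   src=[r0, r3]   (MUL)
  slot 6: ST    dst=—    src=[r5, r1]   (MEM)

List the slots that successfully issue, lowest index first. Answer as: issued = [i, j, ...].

[0] MEM needs rd=1 wr=1: ok; after: ALU=1 MUL=1 MEM=0 BR=1, R=4, W=1
[1] MUL needs rd=2 wr=1: ok; after: ALU=1 MUL=0 MEM=0 BR=1, R=2, W=0
[2] ALU needs rd=2 wr=1: WR_PORT; after: ALU=1 MUL=0 MEM=0 BR=1, R=2, W=0
[3] ALU needs rd=2 wr=1: WR_PORT; after: ALU=1 MUL=0 MEM=0 BR=1, R=2, W=0
[4] ALU needs rd=2 wr=1: WR_PORT; after: ALU=1 MUL=0 MEM=0 BR=1, R=2, W=0
[5] MUL needs rd=2 wr=1: FU; after: ALU=1 MUL=0 MEM=0 BR=1, R=2, W=0
[6] MEM needs rd=2 wr=0: FU; after: ALU=1 MUL=0 MEM=0 BR=1, R=2, W=0

issued = [0, 1]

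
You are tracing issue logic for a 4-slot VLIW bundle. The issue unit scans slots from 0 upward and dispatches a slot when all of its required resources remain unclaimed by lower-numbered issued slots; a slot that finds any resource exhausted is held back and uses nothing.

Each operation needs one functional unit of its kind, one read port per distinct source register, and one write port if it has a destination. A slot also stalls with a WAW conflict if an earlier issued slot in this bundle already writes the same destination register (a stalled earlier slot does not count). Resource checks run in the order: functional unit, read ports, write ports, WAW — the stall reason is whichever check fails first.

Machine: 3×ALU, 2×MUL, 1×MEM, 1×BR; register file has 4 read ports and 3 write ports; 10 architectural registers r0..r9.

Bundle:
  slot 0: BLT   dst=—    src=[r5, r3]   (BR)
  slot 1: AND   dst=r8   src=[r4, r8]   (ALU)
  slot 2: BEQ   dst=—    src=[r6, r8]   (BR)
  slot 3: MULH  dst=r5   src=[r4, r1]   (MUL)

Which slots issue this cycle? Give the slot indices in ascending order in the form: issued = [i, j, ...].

issued = [0, 1]

slot 0 (BR): ISSUE — free A3,Mu2,Ld1,B0 rp2 wp3
slot 1 (ALU): ISSUE — free A2,Mu2,Ld1,B0 rp0 wp2
slot 2 (BR): stall FU — free A2,Mu2,Ld1,B0 rp0 wp2
slot 3 (MUL): stall RD_PORT — free A2,Mu2,Ld1,B0 rp0 wp2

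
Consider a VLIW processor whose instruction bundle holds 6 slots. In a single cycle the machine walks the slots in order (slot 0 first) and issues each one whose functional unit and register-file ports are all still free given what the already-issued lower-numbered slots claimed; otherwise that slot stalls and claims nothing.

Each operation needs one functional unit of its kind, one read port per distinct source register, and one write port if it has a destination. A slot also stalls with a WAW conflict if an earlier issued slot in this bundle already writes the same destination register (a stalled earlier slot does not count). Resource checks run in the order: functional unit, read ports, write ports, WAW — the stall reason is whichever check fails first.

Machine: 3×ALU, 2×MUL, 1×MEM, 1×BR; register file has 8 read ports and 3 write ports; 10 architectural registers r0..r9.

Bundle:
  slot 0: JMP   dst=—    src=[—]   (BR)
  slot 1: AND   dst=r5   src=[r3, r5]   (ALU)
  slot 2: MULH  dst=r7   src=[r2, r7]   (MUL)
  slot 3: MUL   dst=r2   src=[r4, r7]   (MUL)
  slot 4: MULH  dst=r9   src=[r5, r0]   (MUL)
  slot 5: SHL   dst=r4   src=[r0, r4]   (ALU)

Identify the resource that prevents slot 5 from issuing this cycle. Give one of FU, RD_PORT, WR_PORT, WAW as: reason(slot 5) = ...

(0) want 1×BR +0rd +0wr — yes → AL3|MU2|ME1|BR0|rd8|wr3
(1) want 1×ALU +2rd +1wr — yes → AL2|MU2|ME1|BR0|rd6|wr2
(2) want 1×MUL +2rd +1wr — yes → AL2|MU1|ME1|BR0|rd4|wr1
(3) want 1×MUL +2rd +1wr — yes → AL2|MU0|ME1|BR0|rd2|wr0
(4) want 1×MUL +2rd +1wr — FU → AL2|MU0|ME1|BR0|rd2|wr0
(5) want 1×ALU +2rd +1wr — WR_PORT → AL2|MU0|ME1|BR0|rd2|wr0

reason(slot 5) = WR_PORT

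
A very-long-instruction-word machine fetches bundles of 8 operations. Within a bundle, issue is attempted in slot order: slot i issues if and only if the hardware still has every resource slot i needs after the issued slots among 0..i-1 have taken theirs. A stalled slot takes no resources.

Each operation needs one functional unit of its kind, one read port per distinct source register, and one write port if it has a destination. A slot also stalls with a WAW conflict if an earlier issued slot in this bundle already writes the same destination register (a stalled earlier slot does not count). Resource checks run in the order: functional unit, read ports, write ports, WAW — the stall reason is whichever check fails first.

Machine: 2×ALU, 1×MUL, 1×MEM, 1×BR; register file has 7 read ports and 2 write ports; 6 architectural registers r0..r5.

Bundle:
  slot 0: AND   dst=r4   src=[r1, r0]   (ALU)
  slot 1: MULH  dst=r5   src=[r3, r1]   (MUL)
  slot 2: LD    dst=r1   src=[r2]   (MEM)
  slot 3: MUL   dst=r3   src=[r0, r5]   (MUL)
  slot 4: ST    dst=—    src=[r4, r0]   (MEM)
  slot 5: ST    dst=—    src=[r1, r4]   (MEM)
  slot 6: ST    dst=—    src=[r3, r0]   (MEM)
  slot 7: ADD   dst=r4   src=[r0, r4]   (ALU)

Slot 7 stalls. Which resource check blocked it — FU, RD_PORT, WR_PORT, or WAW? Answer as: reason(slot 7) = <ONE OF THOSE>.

reason(slot 7) = RD_PORT

[0] ALU needs rd=2 wr=1: ok; after: ALU=1 MUL=1 MEM=1 BR=1, R=5, W=1
[1] MUL needs rd=2 wr=1: ok; after: ALU=1 MUL=0 MEM=1 BR=1, R=3, W=0
[2] MEM needs rd=1 wr=1: WR_PORT; after: ALU=1 MUL=0 MEM=1 BR=1, R=3, W=0
[3] MUL needs rd=2 wr=1: FU; after: ALU=1 MUL=0 MEM=1 BR=1, R=3, W=0
[4] MEM needs rd=2 wr=0: ok; after: ALU=1 MUL=0 MEM=0 BR=1, R=1, W=0
[5] MEM needs rd=2 wr=0: FU; after: ALU=1 MUL=0 MEM=0 BR=1, R=1, W=0
[6] MEM needs rd=2 wr=0: FU; after: ALU=1 MUL=0 MEM=0 BR=1, R=1, W=0
[7] ALU needs rd=2 wr=1: RD_PORT; after: ALU=1 MUL=0 MEM=0 BR=1, R=1, W=0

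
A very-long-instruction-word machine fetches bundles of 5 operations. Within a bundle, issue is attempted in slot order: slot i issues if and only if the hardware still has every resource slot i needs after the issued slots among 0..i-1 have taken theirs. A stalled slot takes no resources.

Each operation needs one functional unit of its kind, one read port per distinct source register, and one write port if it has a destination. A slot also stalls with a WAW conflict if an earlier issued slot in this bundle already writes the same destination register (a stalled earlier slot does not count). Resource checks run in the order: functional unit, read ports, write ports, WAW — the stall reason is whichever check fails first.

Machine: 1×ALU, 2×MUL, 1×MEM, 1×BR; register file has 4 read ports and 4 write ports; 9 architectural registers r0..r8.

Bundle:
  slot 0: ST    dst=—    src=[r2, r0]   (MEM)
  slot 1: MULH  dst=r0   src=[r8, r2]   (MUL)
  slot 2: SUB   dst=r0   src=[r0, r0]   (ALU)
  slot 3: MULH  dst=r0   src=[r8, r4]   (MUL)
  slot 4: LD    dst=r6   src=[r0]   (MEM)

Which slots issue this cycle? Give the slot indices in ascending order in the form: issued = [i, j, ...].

(0) want 1×MEM +2rd +0wr — yes → AL1|MU2|ME0|BR1|rd2|wr4
(1) want 1×MUL +2rd +1wr — yes → AL1|MU1|ME0|BR1|rd0|wr3
(2) want 1×ALU +1rd +1wr — RD_PORT → AL1|MU1|ME0|BR1|rd0|wr3
(3) want 1×MUL +2rd +1wr — RD_PORT → AL1|MU1|ME0|BR1|rd0|wr3
(4) want 1×MEM +1rd +1wr — FU → AL1|MU1|ME0|BR1|rd0|wr3

issued = [0, 1]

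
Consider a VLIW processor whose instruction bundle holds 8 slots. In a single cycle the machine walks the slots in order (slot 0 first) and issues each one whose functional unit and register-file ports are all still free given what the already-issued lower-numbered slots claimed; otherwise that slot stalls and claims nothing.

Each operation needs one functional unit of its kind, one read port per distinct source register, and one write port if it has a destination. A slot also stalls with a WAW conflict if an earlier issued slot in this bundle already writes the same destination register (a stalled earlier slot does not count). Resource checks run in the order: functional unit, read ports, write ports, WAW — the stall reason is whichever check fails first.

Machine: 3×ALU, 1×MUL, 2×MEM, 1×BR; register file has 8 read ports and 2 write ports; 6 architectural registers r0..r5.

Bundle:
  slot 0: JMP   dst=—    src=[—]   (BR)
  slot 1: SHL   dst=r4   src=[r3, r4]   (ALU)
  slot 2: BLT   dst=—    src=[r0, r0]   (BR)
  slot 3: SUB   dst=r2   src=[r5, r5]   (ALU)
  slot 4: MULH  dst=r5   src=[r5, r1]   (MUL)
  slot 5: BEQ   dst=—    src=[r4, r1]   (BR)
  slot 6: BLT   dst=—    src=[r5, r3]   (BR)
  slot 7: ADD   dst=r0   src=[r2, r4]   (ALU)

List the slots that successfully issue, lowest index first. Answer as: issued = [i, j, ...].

[0] BR needs rd=0 wr=0: ok; after: ALU=3 MUL=1 MEM=2 BR=0, R=8, W=2
[1] ALU needs rd=2 wr=1: ok; after: ALU=2 MUL=1 MEM=2 BR=0, R=6, W=1
[2] BR needs rd=1 wr=0: FU; after: ALU=2 MUL=1 MEM=2 BR=0, R=6, W=1
[3] ALU needs rd=1 wr=1: ok; after: ALU=1 MUL=1 MEM=2 BR=0, R=5, W=0
[4] MUL needs rd=2 wr=1: WR_PORT; after: ALU=1 MUL=1 MEM=2 BR=0, R=5, W=0
[5] BR needs rd=2 wr=0: FU; after: ALU=1 MUL=1 MEM=2 BR=0, R=5, W=0
[6] BR needs rd=2 wr=0: FU; after: ALU=1 MUL=1 MEM=2 BR=0, R=5, W=0
[7] ALU needs rd=2 wr=1: WR_PORT; after: ALU=1 MUL=1 MEM=2 BR=0, R=5, W=0

issued = [0, 1, 3]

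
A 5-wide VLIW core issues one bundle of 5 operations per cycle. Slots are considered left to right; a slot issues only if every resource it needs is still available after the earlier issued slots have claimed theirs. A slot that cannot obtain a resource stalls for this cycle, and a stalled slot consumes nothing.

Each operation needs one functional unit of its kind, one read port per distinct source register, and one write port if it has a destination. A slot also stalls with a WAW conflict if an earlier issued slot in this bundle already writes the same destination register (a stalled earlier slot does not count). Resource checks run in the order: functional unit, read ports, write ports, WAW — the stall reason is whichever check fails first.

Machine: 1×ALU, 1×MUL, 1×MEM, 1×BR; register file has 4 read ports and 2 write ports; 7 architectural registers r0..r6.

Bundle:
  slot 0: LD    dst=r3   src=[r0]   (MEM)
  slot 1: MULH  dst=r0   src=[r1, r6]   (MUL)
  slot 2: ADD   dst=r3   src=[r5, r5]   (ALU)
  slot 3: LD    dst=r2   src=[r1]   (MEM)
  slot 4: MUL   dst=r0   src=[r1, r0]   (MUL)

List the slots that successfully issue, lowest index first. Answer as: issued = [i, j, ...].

issued = [0, 1]

slot 0 (MEM): ISSUE — free A1,Mu1,Ld0,B1 rp3 wp1
slot 1 (MUL): ISSUE — free A1,Mu0,Ld0,B1 rp1 wp0
slot 2 (ALU): stall WR_PORT — free A1,Mu0,Ld0,B1 rp1 wp0
slot 3 (MEM): stall FU — free A1,Mu0,Ld0,B1 rp1 wp0
slot 4 (MUL): stall FU — free A1,Mu0,Ld0,B1 rp1 wp0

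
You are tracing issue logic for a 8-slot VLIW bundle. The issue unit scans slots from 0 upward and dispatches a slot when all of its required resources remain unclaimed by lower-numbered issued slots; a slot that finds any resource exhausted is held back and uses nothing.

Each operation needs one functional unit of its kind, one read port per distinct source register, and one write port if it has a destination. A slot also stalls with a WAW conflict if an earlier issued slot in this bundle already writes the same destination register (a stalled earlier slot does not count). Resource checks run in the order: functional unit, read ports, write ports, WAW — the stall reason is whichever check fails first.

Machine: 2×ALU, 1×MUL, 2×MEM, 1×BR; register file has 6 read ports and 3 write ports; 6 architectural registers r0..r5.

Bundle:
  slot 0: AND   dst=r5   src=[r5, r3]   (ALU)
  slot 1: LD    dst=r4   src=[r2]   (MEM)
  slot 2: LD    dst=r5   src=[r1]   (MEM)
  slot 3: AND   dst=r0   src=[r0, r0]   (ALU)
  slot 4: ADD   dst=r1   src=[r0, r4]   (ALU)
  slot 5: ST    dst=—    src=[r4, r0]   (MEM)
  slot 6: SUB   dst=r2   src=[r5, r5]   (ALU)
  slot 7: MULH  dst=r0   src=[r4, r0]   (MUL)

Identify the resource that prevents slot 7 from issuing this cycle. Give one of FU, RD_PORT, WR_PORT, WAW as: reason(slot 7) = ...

reason(slot 7) = RD_PORT

slot 0 (ALU): ISSUE — free A1,Mu1,Ld2,B1 rp4 wp2
slot 1 (MEM): ISSUE — free A1,Mu1,Ld1,B1 rp3 wp1
slot 2 (MEM): stall WAW — free A1,Mu1,Ld1,B1 rp3 wp1
slot 3 (ALU): ISSUE — free A0,Mu1,Ld1,B1 rp2 wp0
slot 4 (ALU): stall FU — free A0,Mu1,Ld1,B1 rp2 wp0
slot 5 (MEM): ISSUE — free A0,Mu1,Ld0,B1 rp0 wp0
slot 6 (ALU): stall FU — free A0,Mu1,Ld0,B1 rp0 wp0
slot 7 (MUL): stall RD_PORT — free A0,Mu1,Ld0,B1 rp0 wp0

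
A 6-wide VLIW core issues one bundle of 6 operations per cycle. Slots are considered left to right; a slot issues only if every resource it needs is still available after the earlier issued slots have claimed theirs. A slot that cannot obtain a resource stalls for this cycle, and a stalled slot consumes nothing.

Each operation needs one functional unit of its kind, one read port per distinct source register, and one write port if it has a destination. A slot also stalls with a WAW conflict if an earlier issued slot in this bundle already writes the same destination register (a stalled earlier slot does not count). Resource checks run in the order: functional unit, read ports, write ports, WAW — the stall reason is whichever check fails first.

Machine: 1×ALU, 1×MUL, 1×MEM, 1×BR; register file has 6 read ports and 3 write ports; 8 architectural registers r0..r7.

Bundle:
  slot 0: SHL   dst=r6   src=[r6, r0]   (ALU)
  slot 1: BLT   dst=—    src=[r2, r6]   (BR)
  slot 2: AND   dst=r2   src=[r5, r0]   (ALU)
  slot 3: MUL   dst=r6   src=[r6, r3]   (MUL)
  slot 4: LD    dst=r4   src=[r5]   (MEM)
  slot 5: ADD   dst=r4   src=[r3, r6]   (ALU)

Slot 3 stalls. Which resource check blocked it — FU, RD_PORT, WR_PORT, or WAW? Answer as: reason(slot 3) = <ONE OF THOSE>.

[0] ALU needs rd=2 wr=1: ok; after: ALU=0 MUL=1 MEM=1 BR=1, R=4, W=2
[1] BR needs rd=2 wr=0: ok; after: ALU=0 MUL=1 MEM=1 BR=0, R=2, W=2
[2] ALU needs rd=2 wr=1: FU; after: ALU=0 MUL=1 MEM=1 BR=0, R=2, W=2
[3] MUL needs rd=2 wr=1: WAW; after: ALU=0 MUL=1 MEM=1 BR=0, R=2, W=2
[4] MEM needs rd=1 wr=1: ok; after: ALU=0 MUL=1 MEM=0 BR=0, R=1, W=1
[5] ALU needs rd=2 wr=1: FU; after: ALU=0 MUL=1 MEM=0 BR=0, R=1, W=1

reason(slot 3) = WAW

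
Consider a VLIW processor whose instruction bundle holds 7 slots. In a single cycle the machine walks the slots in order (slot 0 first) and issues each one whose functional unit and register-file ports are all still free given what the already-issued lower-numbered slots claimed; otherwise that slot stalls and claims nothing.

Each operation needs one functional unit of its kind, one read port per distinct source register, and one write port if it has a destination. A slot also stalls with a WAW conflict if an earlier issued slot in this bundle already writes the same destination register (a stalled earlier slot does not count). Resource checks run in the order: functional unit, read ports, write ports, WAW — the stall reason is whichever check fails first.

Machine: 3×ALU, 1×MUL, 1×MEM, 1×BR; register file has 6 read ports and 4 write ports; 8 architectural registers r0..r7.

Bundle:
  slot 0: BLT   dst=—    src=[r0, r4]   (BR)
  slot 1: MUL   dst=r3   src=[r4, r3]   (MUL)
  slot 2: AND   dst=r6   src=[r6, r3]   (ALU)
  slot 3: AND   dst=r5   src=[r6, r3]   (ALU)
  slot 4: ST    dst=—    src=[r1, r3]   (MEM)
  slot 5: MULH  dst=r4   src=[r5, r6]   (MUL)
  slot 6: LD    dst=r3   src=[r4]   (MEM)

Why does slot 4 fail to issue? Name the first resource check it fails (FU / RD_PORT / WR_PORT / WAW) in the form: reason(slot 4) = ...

slot 0 (BR): ISSUE — free A3,Mu1,Ld1,B0 rp4 wp4
slot 1 (MUL): ISSUE — free A3,Mu0,Ld1,B0 rp2 wp3
slot 2 (ALU): ISSUE — free A2,Mu0,Ld1,B0 rp0 wp2
slot 3 (ALU): stall RD_PORT — free A2,Mu0,Ld1,B0 rp0 wp2
slot 4 (MEM): stall RD_PORT — free A2,Mu0,Ld1,B0 rp0 wp2
slot 5 (MUL): stall FU — free A2,Mu0,Ld1,B0 rp0 wp2
slot 6 (MEM): stall RD_PORT — free A2,Mu0,Ld1,B0 rp0 wp2

reason(slot 4) = RD_PORT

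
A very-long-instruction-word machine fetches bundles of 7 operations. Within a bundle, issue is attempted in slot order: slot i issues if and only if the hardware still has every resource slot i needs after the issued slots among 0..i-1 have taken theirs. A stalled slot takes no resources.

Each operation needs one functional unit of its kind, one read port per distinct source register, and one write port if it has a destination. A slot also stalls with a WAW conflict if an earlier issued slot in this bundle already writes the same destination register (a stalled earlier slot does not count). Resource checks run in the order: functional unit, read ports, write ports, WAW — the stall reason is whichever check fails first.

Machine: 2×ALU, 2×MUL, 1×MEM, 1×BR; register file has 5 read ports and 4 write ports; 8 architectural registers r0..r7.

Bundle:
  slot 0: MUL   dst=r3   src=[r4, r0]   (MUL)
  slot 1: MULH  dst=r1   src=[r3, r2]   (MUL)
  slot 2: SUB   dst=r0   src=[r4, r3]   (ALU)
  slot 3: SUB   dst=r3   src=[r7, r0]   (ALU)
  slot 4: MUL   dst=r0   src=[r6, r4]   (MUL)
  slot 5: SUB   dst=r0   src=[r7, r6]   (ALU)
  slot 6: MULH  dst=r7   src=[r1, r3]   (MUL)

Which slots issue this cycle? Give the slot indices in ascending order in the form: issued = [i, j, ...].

(0) want 1×MUL +2rd +1wr — yes → AL2|MU1|ME1|BR1|rd3|wr3
(1) want 1×MUL +2rd +1wr — yes → AL2|MU0|ME1|BR1|rd1|wr2
(2) want 1×ALU +2rd +1wr — RD_PORT → AL2|MU0|ME1|BR1|rd1|wr2
(3) want 1×ALU +2rd +1wr — RD_PORT → AL2|MU0|ME1|BR1|rd1|wr2
(4) want 1×MUL +2rd +1wr — FU → AL2|MU0|ME1|BR1|rd1|wr2
(5) want 1×ALU +2rd +1wr — RD_PORT → AL2|MU0|ME1|BR1|rd1|wr2
(6) want 1×MUL +2rd +1wr — FU → AL2|MU0|ME1|BR1|rd1|wr2

issued = [0, 1]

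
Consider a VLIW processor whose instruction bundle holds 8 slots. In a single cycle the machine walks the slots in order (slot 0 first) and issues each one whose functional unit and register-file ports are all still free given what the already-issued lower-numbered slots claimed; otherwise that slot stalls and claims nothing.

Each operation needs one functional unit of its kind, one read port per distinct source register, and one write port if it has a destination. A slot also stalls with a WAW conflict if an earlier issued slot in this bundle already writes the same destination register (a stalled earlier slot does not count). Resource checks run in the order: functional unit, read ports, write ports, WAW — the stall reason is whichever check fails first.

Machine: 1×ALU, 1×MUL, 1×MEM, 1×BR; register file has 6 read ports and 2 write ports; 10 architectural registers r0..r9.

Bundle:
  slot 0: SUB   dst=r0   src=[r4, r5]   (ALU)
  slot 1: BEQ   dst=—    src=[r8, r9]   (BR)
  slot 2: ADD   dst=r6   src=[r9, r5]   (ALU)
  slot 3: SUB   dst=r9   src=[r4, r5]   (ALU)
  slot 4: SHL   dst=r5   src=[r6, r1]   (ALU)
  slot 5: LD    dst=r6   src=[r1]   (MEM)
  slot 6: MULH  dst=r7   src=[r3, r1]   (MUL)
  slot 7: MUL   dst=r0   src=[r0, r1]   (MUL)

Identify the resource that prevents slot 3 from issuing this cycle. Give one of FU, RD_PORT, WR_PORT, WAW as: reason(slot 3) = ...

reason(slot 3) = FU

  0. ALU→r0 ⇒ go  {0A/1Mu/1Ld/1B | 4r 1w}
  1. BR ⇒ go  {0A/1Mu/1Ld/0B | 2r 1w}
  2. ALU→r6 ⇒ no(FU)  {0A/1Mu/1Ld/0B | 2r 1w}
  3. ALU→r9 ⇒ no(FU)  {0A/1Mu/1Ld/0B | 2r 1w}
  4. ALU→r5 ⇒ no(FU)  {0A/1Mu/1Ld/0B | 2r 1w}
  5. MEM→r6 ⇒ go  {0A/1Mu/0Ld/0B | 1r 0w}
  6. MUL→r7 ⇒ no(RD_PORT)  {0A/1Mu/0Ld/0B | 1r 0w}
  7. MUL→r0 ⇒ no(RD_PORT)  {0A/1Mu/0Ld/0B | 1r 0w}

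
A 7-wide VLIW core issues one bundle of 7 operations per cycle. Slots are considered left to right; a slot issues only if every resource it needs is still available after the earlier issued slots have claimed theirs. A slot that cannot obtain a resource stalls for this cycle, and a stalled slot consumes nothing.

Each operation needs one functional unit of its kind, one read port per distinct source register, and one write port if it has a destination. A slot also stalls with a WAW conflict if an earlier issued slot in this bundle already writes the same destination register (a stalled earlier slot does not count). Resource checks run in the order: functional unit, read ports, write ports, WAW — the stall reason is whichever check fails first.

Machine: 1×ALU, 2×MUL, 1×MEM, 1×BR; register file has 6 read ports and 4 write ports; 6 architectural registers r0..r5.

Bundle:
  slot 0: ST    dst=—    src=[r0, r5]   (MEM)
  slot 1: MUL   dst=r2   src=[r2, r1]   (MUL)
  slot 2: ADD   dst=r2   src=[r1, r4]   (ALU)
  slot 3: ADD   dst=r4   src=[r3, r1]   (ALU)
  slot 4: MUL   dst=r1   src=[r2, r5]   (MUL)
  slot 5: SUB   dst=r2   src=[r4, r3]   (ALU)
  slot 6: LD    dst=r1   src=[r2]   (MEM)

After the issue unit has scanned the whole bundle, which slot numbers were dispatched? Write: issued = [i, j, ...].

issued = [0, 1, 3]

[0] MEM needs rd=2 wr=0: ok; after: ALU=1 MUL=2 MEM=0 BR=1, R=4, W=4
[1] MUL needs rd=2 wr=1: ok; after: ALU=1 MUL=1 MEM=0 BR=1, R=2, W=3
[2] ALU needs rd=2 wr=1: WAW; after: ALU=1 MUL=1 MEM=0 BR=1, R=2, W=3
[3] ALU needs rd=2 wr=1: ok; after: ALU=0 MUL=1 MEM=0 BR=1, R=0, W=2
[4] MUL needs rd=2 wr=1: RD_PORT; after: ALU=0 MUL=1 MEM=0 BR=1, R=0, W=2
[5] ALU needs rd=2 wr=1: FU; after: ALU=0 MUL=1 MEM=0 BR=1, R=0, W=2
[6] MEM needs rd=1 wr=1: FU; after: ALU=0 MUL=1 MEM=0 BR=1, R=0, W=2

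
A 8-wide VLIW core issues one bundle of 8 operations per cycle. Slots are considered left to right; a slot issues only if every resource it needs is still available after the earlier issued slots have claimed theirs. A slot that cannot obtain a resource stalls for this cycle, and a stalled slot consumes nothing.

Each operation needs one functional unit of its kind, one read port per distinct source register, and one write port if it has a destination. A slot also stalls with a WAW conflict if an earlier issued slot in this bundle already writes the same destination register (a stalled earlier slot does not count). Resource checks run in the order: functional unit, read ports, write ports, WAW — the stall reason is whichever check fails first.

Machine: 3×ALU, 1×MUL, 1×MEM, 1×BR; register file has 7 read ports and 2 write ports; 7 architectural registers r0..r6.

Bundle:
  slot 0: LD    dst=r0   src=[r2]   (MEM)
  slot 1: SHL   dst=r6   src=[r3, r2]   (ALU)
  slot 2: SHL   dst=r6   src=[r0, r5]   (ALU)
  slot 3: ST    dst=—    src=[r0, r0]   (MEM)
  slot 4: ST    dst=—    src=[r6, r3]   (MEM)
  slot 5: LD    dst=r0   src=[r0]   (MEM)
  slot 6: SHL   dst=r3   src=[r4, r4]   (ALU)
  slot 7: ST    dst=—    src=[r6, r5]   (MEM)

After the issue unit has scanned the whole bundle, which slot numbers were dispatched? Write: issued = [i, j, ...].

issued = [0, 1]

(0) want 1×MEM +1rd +1wr — yes → AL3|MU1|ME0|BR1|rd6|wr1
(1) want 1×ALU +2rd +1wr — yes → AL2|MU1|ME0|BR1|rd4|wr0
(2) want 1×ALU +2rd +1wr — WR_PORT → AL2|MU1|ME0|BR1|rd4|wr0
(3) want 1×MEM +1rd +0wr — FU → AL2|MU1|ME0|BR1|rd4|wr0
(4) want 1×MEM +2rd +0wr — FU → AL2|MU1|ME0|BR1|rd4|wr0
(5) want 1×MEM +1rd +1wr — FU → AL2|MU1|ME0|BR1|rd4|wr0
(6) want 1×ALU +1rd +1wr — WR_PORT → AL2|MU1|ME0|BR1|rd4|wr0
(7) want 1×MEM +2rd +0wr — FU → AL2|MU1|ME0|BR1|rd4|wr0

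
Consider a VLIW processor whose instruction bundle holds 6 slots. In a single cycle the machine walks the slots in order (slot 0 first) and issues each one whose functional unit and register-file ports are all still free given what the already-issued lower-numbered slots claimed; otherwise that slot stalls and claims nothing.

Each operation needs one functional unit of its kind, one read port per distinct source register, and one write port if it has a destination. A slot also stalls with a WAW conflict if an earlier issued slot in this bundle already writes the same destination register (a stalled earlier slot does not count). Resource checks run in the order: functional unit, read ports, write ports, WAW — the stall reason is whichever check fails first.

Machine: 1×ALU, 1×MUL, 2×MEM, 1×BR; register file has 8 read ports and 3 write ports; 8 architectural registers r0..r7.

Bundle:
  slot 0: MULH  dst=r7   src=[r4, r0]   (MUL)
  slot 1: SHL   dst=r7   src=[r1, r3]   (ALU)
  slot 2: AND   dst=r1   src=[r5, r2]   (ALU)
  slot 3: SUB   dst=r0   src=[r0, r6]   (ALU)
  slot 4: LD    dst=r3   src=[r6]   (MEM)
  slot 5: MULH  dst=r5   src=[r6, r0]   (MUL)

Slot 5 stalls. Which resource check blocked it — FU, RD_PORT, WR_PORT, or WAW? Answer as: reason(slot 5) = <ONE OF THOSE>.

#0 MUL src=r4,r0 dispatched  <A:1 Mu:0 Ld:2 B:1 rd:6 wr:2>
#1 ALU src=r1,r3 held:WAW  <A:1 Mu:0 Ld:2 B:1 rd:6 wr:2>
#2 ALU src=r5,r2 dispatched  <A:0 Mu:0 Ld:2 B:1 rd:4 wr:1>
#3 ALU src=r0,r6 held:FU  <A:0 Mu:0 Ld:2 B:1 rd:4 wr:1>
#4 MEM src=r6 dispatched  <A:0 Mu:0 Ld:1 B:1 rd:3 wr:0>
#5 MUL src=r6,r0 held:FU  <A:0 Mu:0 Ld:1 B:1 rd:3 wr:0>

reason(slot 5) = FU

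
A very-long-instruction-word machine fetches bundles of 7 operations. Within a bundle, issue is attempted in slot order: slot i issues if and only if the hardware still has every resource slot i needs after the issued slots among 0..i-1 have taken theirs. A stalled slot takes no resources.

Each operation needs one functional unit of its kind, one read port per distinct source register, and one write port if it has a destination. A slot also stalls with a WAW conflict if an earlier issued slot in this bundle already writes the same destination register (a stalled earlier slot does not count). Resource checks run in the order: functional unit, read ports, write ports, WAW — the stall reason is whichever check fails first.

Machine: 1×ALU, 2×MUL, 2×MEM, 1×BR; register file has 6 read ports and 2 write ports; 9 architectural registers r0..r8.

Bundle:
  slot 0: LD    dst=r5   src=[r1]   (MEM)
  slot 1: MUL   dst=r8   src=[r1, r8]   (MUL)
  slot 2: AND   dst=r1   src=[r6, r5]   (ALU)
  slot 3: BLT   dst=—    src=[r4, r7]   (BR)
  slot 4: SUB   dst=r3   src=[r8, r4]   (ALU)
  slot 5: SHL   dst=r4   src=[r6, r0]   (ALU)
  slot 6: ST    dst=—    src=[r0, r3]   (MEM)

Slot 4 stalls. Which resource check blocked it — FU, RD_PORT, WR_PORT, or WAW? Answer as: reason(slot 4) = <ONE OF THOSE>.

reason(slot 4) = RD_PORT

#0 MEM src=r1 dispatched  <A:1 Mu:2 Ld:1 B:1 rd:5 wr:1>
#1 MUL src=r1,r8 dispatched  <A:1 Mu:1 Ld:1 B:1 rd:3 wr:0>
#2 ALU src=r6,r5 held:WR_PORT  <A:1 Mu:1 Ld:1 B:1 rd:3 wr:0>
#3 BR src=r4,r7 dispatched  <A:1 Mu:1 Ld:1 B:0 rd:1 wr:0>
#4 ALU src=r8,r4 held:RD_PORT  <A:1 Mu:1 Ld:1 B:0 rd:1 wr:0>
#5 ALU src=r6,r0 held:RD_PORT  <A:1 Mu:1 Ld:1 B:0 rd:1 wr:0>
#6 MEM src=r0,r3 held:RD_PORT  <A:1 Mu:1 Ld:1 B:0 rd:1 wr:0>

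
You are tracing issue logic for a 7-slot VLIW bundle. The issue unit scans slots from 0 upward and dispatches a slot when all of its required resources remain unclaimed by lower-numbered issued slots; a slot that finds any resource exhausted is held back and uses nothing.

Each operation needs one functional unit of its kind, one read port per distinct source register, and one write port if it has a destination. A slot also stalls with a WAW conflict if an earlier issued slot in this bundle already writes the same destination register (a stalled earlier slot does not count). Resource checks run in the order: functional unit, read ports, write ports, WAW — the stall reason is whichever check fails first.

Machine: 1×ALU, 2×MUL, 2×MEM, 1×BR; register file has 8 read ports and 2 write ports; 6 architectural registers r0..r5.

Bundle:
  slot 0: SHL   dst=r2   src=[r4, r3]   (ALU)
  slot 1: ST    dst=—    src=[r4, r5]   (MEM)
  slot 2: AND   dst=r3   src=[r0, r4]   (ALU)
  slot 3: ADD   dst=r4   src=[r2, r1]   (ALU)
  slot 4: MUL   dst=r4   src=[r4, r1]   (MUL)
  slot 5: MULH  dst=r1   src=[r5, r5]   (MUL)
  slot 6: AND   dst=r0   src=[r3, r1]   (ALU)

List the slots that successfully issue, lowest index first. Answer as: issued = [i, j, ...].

  0. ALU→r2 ⇒ go  {0A/2Mu/2Ld/1B | 6r 1w}
  1. MEM ⇒ go  {0A/2Mu/1Ld/1B | 4r 1w}
  2. ALU→r3 ⇒ no(FU)  {0A/2Mu/1Ld/1B | 4r 1w}
  3. ALU→r4 ⇒ no(FU)  {0A/2Mu/1Ld/1B | 4r 1w}
  4. MUL→r4 ⇒ go  {0A/1Mu/1Ld/1B | 2r 0w}
  5. MUL→r1 ⇒ no(WR_PORT)  {0A/1Mu/1Ld/1B | 2r 0w}
  6. ALU→r0 ⇒ no(FU)  {0A/1Mu/1Ld/1B | 2r 0w}

issued = [0, 1, 4]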